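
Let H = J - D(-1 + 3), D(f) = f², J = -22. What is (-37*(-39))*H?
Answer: -37518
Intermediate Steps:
H = -26 (H = -22 - (-1 + 3)² = -22 - 1*2² = -22 - 1*4 = -22 - 4 = -26)
(-37*(-39))*H = -37*(-39)*(-26) = 1443*(-26) = -37518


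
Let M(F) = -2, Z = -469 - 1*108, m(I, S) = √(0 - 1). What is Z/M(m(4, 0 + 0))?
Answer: 577/2 ≈ 288.50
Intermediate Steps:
m(I, S) = I (m(I, S) = √(-1) = I)
Z = -577 (Z = -469 - 108 = -577)
Z/M(m(4, 0 + 0)) = -577/(-2) = -577*(-½) = 577/2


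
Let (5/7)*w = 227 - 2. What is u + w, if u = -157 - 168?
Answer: -10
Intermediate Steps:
u = -325
w = 315 (w = 7*(227 - 2)/5 = (7/5)*225 = 315)
u + w = -325 + 315 = -10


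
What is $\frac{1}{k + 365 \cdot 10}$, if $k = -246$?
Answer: $\frac{1}{3404} \approx 0.00029377$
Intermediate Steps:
$\frac{1}{k + 365 \cdot 10} = \frac{1}{-246 + 365 \cdot 10} = \frac{1}{-246 + 3650} = \frac{1}{3404}$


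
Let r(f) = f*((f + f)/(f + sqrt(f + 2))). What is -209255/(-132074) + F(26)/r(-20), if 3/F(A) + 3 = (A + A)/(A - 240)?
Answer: 1473427577/916593560 - 963*I*sqrt(2)/277600 ≈ 1.6075 - 0.0049059*I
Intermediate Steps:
F(A) = 3/(-3 + 2*A/(-240 + A)) (F(A) = 3/(-3 + (A + A)/(A - 240)) = 3/(-3 + (2*A)/(-240 + A)) = 3/(-3 + 2*A/(-240 + A)))
r(f) = 2*f**2/(f + sqrt(2 + f)) (r(f) = f*((2*f)/(f + sqrt(2 + f))) = f*(2*f/(f + sqrt(2 + f))) = 2*f**2/(f + sqrt(2 + f)))
-209255/(-132074) + F(26)/r(-20) = -209255/(-132074) + (3*(240 - 1*26)/(-720 + 26))/((2*(-20)**2/(-20 + sqrt(2 - 20)))) = -209255*(-1/132074) + (3*(240 - 26)/(-694))/((2*400/(-20 + sqrt(-18)))) = 209255/132074 + (3*(-1/694)*214)/((2*400/(-20 + 3*I*sqrt(2)))) = 209255/132074 - (-321/13880 + 963*I*sqrt(2)/277600) = 209255/132074 - 321*(-1/40 + 3*I*sqrt(2)/800)/347 = 209255/132074 + (321/13880 - 963*I*sqrt(2)/277600) = 1473427577/916593560 - 963*I*sqrt(2)/277600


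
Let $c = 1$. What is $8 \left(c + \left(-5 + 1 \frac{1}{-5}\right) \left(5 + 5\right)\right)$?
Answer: $-408$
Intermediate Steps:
$8 \left(c + \left(-5 + 1 \frac{1}{-5}\right) \left(5 + 5\right)\right) = 8 \left(1 + \left(-5 + 1 \frac{1}{-5}\right) \left(5 + 5\right)\right) = 8 \left(1 + \left(-5 + 1 \left(- \frac{1}{5}\right)\right) 10\right) = 8 \left(1 + \left(-5 - \frac{1}{5}\right) 10\right) = 8 \left(1 - 52\right) = 8 \left(-51\right) = -408$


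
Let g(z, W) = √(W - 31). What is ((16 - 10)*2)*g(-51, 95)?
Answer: 96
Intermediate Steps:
g(z, W) = √(-31 + W)
((16 - 10)*2)*g(-51, 95) = ((16 - 10)*2)*√(-31 + 95) = (6*2)*√64 = 12*8 = 96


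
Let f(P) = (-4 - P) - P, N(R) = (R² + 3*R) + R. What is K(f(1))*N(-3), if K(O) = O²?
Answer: -108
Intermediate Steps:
N(R) = R² + 4*R
f(P) = -4 - 2*P
K(f(1))*N(-3) = (-4 - 2*1)²*(-3*(4 - 3)) = (-4 - 2)²*(-3*1) = (-6)²*(-3) = 36*(-3) = -108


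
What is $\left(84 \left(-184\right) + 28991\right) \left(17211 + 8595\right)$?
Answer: $349284210$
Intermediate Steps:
$\left(84 \left(-184\right) + 28991\right) \left(17211 + 8595\right) = \left(-15456 + 28991\right) 25806 = 13535 \cdot 25806 = 349284210$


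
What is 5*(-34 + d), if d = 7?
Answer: -135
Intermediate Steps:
5*(-34 + d) = 5*(-34 + 7) = 5*(-27) = -135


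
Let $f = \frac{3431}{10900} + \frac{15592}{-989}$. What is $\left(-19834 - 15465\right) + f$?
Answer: $- \frac{380693309441}{10780100} \approx -35314.0$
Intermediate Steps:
$f = - \frac{166559541}{10780100}$ ($f = 3431 \cdot \frac{1}{10900} + 15592 \left(- \frac{1}{989}\right) = \frac{3431}{10900} - \frac{15592}{989} = - \frac{166559541}{10780100} \approx -15.451$)
$\left(-19834 - 15465\right) + f = \left(-19834 - 15465\right) - \frac{166559541}{10780100} = -35299 - \frac{166559541}{10780100} = - \frac{380693309441}{10780100}$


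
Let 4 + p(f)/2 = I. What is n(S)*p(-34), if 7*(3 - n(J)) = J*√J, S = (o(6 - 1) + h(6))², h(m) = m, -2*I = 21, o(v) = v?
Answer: 37990/7 ≈ 5427.1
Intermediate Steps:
I = -21/2 (I = -½*21 = -21/2 ≈ -10.500)
p(f) = -29 (p(f) = -8 + 2*(-21/2) = -8 - 21 = -29)
S = 121 (S = ((6 - 1) + 6)² = (5 + 6)² = 11² = 121)
n(J) = 3 - J^(3/2)/7 (n(J) = 3 - J*√J/7 = 3 - J^(3/2)/7)
n(S)*p(-34) = (3 - 121^(3/2)/7)*(-29) = (3 - ⅐*1331)*(-29) = (3 - 1331/7)*(-29) = -1310/7*(-29) = 37990/7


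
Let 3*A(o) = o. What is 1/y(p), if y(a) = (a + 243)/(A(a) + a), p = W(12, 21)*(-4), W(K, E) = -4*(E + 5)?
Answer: 1664/1977 ≈ 0.84168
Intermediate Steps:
W(K, E) = -20 - 4*E (W(K, E) = -4*(5 + E) = -20 - 4*E)
A(o) = o/3
p = 416 (p = (-20 - 4*21)*(-4) = (-20 - 84)*(-4) = -104*(-4) = 416)
y(a) = 3*(243 + a)/(4*a) (y(a) = (a + 243)/(a/3 + a) = (243 + a)/((4*a/3)) = (243 + a)*(3/(4*a)) = 3*(243 + a)/(4*a))
1/y(p) = 1/((¾)*(243 + 416)/416) = 1/((¾)*(1/416)*659) = 1/(1977/1664) = 1664/1977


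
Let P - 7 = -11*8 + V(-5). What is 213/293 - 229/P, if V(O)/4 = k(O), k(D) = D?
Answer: 88610/29593 ≈ 2.9943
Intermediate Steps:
V(O) = 4*O
P = -101 (P = 7 + (-11*8 + 4*(-5)) = 7 + (-88 - 20) = 7 - 108 = -101)
213/293 - 229/P = 213/293 - 229/(-101) = 213*(1/293) - 229*(-1/101) = 213/293 + 229/101 = 88610/29593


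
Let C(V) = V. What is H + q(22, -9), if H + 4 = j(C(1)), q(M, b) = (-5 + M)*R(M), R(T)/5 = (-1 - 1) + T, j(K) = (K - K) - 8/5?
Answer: 8472/5 ≈ 1694.4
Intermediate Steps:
j(K) = -8/5 (j(K) = 0 - 8/5 = -8/5)
R(T) = -10 + 5*T (R(T) = 5*((-1 - 1) + T) = 5*(-2 + T) = -10 + 5*T)
q(M, b) = (-10 + 5*M)*(-5 + M) (q(M, b) = (-5 + M)*(-10 + 5*M) = (-10 + 5*M)*(-5 + M))
H = -28/5 (H = -4 - 8/5 = -28/5 ≈ -5.6000)
H + q(22, -9) = -28/5 + 5*(-5 + 22)*(-2 + 22) = -28/5 + 5*17*20 = -28/5 + 1700 = 8472/5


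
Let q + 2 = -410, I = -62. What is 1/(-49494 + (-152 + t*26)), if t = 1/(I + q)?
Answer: -237/11766115 ≈ -2.0143e-5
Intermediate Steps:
q = -412 (q = -2 - 410 = -412)
t = -1/474 (t = 1/(-62 - 412) = 1/(-474) = -1/474 ≈ -0.0021097)
1/(-49494 + (-152 + t*26)) = 1/(-49494 + (-152 - 1/474*26)) = 1/(-49494 + (-152 - 13/237)) = 1/(-49494 - 36037/237) = 1/(-11766115/237) = -237/11766115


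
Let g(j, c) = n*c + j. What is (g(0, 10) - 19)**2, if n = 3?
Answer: 121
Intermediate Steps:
g(j, c) = j + 3*c (g(j, c) = 3*c + j = j + 3*c)
(g(0, 10) - 19)**2 = ((0 + 3*10) - 19)**2 = ((0 + 30) - 19)**2 = (30 - 19)**2 = 11**2 = 121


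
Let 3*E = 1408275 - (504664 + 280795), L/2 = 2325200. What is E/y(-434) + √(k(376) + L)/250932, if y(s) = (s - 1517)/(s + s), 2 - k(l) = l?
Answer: 540604288/5853 + √4650026/250932 ≈ 92364.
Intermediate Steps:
k(l) = 2 - l
L = 4650400 (L = 2*2325200 = 4650400)
y(s) = (-1517 + s)/(2*s) (y(s) = (-1517 + s)/((2*s)) = (-1517 + s)*(1/(2*s)) = (-1517 + s)/(2*s))
E = 622816/3 (E = (1408275 - (504664 + 280795))/3 = (1408275 - 1*785459)/3 = (1408275 - 785459)/3 = (⅓)*622816 = 622816/3 ≈ 2.0761e+5)
E/y(-434) + √(k(376) + L)/250932 = 622816/(3*(((½)*(-1517 - 434)/(-434)))) + √((2 - 1*376) + 4650400)/250932 = 622816/(3*(((½)*(-1/434)*(-1951)))) + √((2 - 376) + 4650400)*(1/250932) = 622816/(3*(1951/868)) + √(-374 + 4650400)*(1/250932) = (622816/3)*(868/1951) + √4650026*(1/250932) = 540604288/5853 + √4650026/250932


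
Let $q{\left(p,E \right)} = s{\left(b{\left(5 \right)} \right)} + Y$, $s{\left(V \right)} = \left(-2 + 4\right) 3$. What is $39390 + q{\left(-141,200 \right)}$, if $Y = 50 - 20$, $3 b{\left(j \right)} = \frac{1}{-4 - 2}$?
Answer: $39426$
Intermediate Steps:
$b{\left(j \right)} = - \frac{1}{18}$ ($b{\left(j \right)} = \frac{1}{3 \left(-4 - 2\right)} = \frac{1}{3 \left(-6\right)} = \frac{1}{3} \left(- \frac{1}{6}\right) = - \frac{1}{18}$)
$s{\left(V \right)} = 6$ ($s{\left(V \right)} = 2 \cdot 3 = 6$)
$Y = 30$ ($Y = 50 - 20 = 30$)
$q{\left(p,E \right)} = 36$ ($q{\left(p,E \right)} = 6 + 30 = 36$)
$39390 + q{\left(-141,200 \right)} = 39390 + 36 = 39426$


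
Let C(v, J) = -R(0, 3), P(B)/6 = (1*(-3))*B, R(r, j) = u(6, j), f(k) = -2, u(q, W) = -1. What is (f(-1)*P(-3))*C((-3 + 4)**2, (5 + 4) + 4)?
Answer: -108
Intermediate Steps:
R(r, j) = -1
P(B) = -18*B (P(B) = 6*((1*(-3))*B) = 6*(-3*B) = -18*B)
C(v, J) = 1 (C(v, J) = -1*(-1) = 1)
(f(-1)*P(-3))*C((-3 + 4)**2, (5 + 4) + 4) = -(-36)*(-3)*1 = -2*54*1 = -108*1 = -108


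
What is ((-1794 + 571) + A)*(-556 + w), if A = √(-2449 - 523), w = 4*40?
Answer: 484308 - 792*I*√743 ≈ 4.8431e+5 - 21588.0*I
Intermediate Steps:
w = 160
A = 2*I*√743 (A = √(-2972) = 2*I*√743 ≈ 54.516*I)
((-1794 + 571) + A)*(-556 + w) = ((-1794 + 571) + 2*I*√743)*(-556 + 160) = (-1223 + 2*I*√743)*(-396) = 484308 - 792*I*√743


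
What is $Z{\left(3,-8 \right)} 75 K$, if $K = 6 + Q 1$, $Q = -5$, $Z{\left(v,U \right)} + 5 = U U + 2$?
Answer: $4575$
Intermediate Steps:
$Z{\left(v,U \right)} = -3 + U^{2}$ ($Z{\left(v,U \right)} = -5 + \left(U U + 2\right) = -5 + \left(U^{2} + 2\right) = -5 + \left(2 + U^{2}\right) = -3 + U^{2}$)
$K = 1$ ($K = 6 - 5 = 1$)
$Z{\left(3,-8 \right)} 75 K = \left(-3 + \left(-8\right)^{2}\right) 75 \cdot 1 = \left(-3 + 64\right) 75 \cdot 1 = 61 \cdot 75 \cdot 1 = 4575 \cdot 1 = 4575$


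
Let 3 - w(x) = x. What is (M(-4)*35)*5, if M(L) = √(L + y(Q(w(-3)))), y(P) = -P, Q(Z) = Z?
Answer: 175*I*√10 ≈ 553.4*I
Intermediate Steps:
w(x) = 3 - x
M(L) = √(-6 + L) (M(L) = √(L - (3 - 1*(-3))) = √(L - (3 + 3)) = √(L - 1*6) = √(L - 6) = √(-6 + L))
(M(-4)*35)*5 = (√(-6 - 4)*35)*5 = (√(-10)*35)*5 = ((I*√10)*35)*5 = (35*I*√10)*5 = 175*I*√10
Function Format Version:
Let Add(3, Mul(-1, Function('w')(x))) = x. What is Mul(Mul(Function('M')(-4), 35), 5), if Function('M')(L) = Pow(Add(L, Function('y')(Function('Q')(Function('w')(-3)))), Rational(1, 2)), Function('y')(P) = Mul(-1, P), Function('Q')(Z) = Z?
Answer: Mul(175, I, Pow(10, Rational(1, 2))) ≈ Mul(553.40, I)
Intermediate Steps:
Function('w')(x) = Add(3, Mul(-1, x))
Function('M')(L) = Pow(Add(-6, L), Rational(1, 2)) (Function('M')(L) = Pow(Add(L, Mul(-1, Add(3, Mul(-1, -3)))), Rational(1, 2)) = Pow(Add(L, Mul(-1, Add(3, 3))), Rational(1, 2)) = Pow(Add(L, Mul(-1, 6)), Rational(1, 2)) = Pow(Add(L, -6), Rational(1, 2)) = Pow(Add(-6, L), Rational(1, 2)))
Mul(Mul(Function('M')(-4), 35), 5) = Mul(Mul(Pow(Add(-6, -4), Rational(1, 2)), 35), 5) = Mul(Mul(Pow(-10, Rational(1, 2)), 35), 5) = Mul(Mul(Mul(I, Pow(10, Rational(1, 2))), 35), 5) = Mul(Mul(35, I, Pow(10, Rational(1, 2))), 5) = Mul(175, I, Pow(10, Rational(1, 2)))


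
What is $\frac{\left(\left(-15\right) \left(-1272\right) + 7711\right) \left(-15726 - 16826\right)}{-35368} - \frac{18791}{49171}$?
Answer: $\frac{5360174446998}{217384991} \approx 24658.0$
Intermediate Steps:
$\frac{\left(\left(-15\right) \left(-1272\right) + 7711\right) \left(-15726 - 16826\right)}{-35368} - \frac{18791}{49171} = \left(19080 + 7711\right) \left(-32552\right) \left(- \frac{1}{35368}\right) - \frac{18791}{49171} = 26791 \left(-32552\right) \left(- \frac{1}{35368}\right) - \frac{18791}{49171} = \left(-872100632\right) \left(- \frac{1}{35368}\right) - \frac{18791}{49171} = \frac{109012579}{4421} - \frac{18791}{49171} = \frac{5360174446998}{217384991}$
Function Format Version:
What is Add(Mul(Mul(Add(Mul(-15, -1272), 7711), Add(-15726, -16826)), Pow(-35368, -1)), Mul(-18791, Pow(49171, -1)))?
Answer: Rational(5360174446998, 217384991) ≈ 24658.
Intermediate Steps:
Add(Mul(Mul(Add(Mul(-15, -1272), 7711), Add(-15726, -16826)), Pow(-35368, -1)), Mul(-18791, Pow(49171, -1))) = Add(Mul(Mul(Add(19080, 7711), -32552), Rational(-1, 35368)), Mul(-18791, Rational(1, 49171))) = Add(Mul(Mul(26791, -32552), Rational(-1, 35368)), Rational(-18791, 49171)) = Add(Mul(-872100632, Rational(-1, 35368)), Rational(-18791, 49171)) = Add(Rational(109012579, 4421), Rational(-18791, 49171)) = Rational(5360174446998, 217384991)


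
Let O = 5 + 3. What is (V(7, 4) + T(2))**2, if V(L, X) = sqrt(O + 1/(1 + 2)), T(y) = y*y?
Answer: 73/3 + 40*sqrt(3)/3 ≈ 47.427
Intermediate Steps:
O = 8
T(y) = y**2
V(L, X) = 5*sqrt(3)/3 (V(L, X) = sqrt(8 + 1/(1 + 2)) = sqrt(8 + 1/3) = sqrt(25/3) = 5*sqrt(3)/3)
(V(7, 4) + T(2))**2 = (5*sqrt(3)/3 + 2**2)**2 = (5*sqrt(3)/3 + 4)**2 = (4 + 5*sqrt(3)/3)**2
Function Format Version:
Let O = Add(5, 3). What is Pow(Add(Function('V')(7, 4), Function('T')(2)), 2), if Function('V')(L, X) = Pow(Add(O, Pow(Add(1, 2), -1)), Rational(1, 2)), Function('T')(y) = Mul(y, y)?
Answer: Add(Rational(73, 3), Mul(Rational(40, 3), Pow(3, Rational(1, 2)))) ≈ 47.427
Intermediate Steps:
O = 8
Function('T')(y) = Pow(y, 2)
Function('V')(L, X) = Mul(Rational(5, 3), Pow(3, Rational(1, 2))) (Function('V')(L, X) = Pow(Add(8, Pow(Add(1, 2), -1)), Rational(1, 2)) = Pow(Add(8, Pow(3, -1)), Rational(1, 2)) = Pow(Add(8, Rational(1, 3)), Rational(1, 2)) = Pow(Rational(25, 3), Rational(1, 2)) = Mul(Rational(5, 3), Pow(3, Rational(1, 2))))
Pow(Add(Function('V')(7, 4), Function('T')(2)), 2) = Pow(Add(Mul(Rational(5, 3), Pow(3, Rational(1, 2))), Pow(2, 2)), 2) = Pow(Add(Mul(Rational(5, 3), Pow(3, Rational(1, 2))), 4), 2) = Pow(Add(4, Mul(Rational(5, 3), Pow(3, Rational(1, 2)))), 2)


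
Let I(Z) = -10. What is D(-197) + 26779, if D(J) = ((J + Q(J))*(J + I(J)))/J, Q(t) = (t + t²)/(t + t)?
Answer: 5214398/197 ≈ 26469.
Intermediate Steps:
Q(t) = (t + t²)/(2*t) (Q(t) = (t + t²)/((2*t)) = (t + t²)*(1/(2*t)) = (t + t²)/(2*t))
D(J) = (½ + 3*J/2)*(-10 + J)/J (D(J) = ((J + (½ + J/2))*(J - 10))/J = ((½ + 3*J/2)*(-10 + J))/J = (½ + 3*J/2)*(-10 + J)/J)
D(-197) + 26779 = (-29/2 - 5/(-197) + (3/2)*(-197)) + 26779 = (-29/2 - 5*(-1/197) - 591/2) + 26779 = (-29/2 + 5/197 - 591/2) + 26779 = -61065/197 + 26779 = 5214398/197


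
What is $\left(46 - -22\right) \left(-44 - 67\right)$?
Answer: $-7548$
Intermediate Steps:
$\left(46 - -22\right) \left(-44 - 67\right) = \left(46 + 22\right) \left(-111\right) = 68 \left(-111\right) = -7548$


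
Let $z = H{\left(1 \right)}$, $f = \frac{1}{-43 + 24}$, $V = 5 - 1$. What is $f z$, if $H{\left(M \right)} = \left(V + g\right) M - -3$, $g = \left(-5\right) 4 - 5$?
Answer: $\frac{18}{19} \approx 0.94737$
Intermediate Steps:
$V = 4$
$g = -25$ ($g = -20 - 5 = -25$)
$f = - \frac{1}{19}$ ($f = \frac{1}{-19} = - \frac{1}{19} \approx -0.052632$)
$H{\left(M \right)} = 3 - 21 M$ ($H{\left(M \right)} = \left(4 - 25\right) M - -3 = - 21 M + 3 = 3 - 21 M$)
$z = -18$ ($z = 3 - 21 = -18$)
$f z = \left(- \frac{1}{19}\right) \left(-18\right) = \frac{18}{19}$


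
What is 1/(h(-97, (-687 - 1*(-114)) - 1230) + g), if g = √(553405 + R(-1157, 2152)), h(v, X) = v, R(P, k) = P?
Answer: 97/542839 + 2*√138062/542839 ≈ 0.0015477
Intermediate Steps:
g = 2*√138062 (g = √(553405 - 1157) = √552248 = 2*√138062 ≈ 743.13)
1/(h(-97, (-687 - 1*(-114)) - 1230) + g) = 1/(-97 + 2*√138062)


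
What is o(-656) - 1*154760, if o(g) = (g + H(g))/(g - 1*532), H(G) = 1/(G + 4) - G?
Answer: -119873381759/774576 ≈ -1.5476e+5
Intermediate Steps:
H(G) = 1/(4 + G) - G
o(g) = (g + (1 - g² - 4*g)/(4 + g))/(-532 + g) (o(g) = (g + (1 - g² - 4*g)/(4 + g))/(g - 1*532) = (g + (1 - g² - 4*g)/(4 + g))/(g - 532) = (g + (1 - g² - 4*g)/(4 + g))/(-532 + g))
o(-656) - 1*154760 = 1/(-2128 + (-656)² - 528*(-656)) - 1*154760 = 1/(-2128 + 430336 + 346368) - 154760 = 1/774576 - 154760 = -119873381759/774576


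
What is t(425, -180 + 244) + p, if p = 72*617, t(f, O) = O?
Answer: 44488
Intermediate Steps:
p = 44424
t(425, -180 + 244) + p = (-180 + 244) + 44424 = 64 + 44424 = 44488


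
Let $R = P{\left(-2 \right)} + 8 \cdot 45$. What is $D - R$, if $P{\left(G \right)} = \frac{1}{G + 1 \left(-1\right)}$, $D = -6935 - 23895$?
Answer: $- \frac{93569}{3} \approx -31190.0$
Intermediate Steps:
$D = -30830$ ($D = -6935 - 23895 = -30830$)
$P{\left(G \right)} = \frac{1}{-1 + G}$ ($P{\left(G \right)} = \frac{1}{G - 1} = \frac{1}{-1 + G}$)
$R = \frac{1079}{3}$ ($R = \frac{1}{-1 - 2} + 8 \cdot 45 = \frac{1}{-3} + 360 = - \frac{1}{3} + 360 = \frac{1079}{3} \approx 359.67$)
$D - R = -30830 - \frac{1079}{3} = - \frac{93569}{3}$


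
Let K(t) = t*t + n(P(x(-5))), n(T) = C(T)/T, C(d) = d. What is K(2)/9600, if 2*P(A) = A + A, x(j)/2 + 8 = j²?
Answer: 1/1920 ≈ 0.00052083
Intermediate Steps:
x(j) = -16 + 2*j²
P(A) = A (P(A) = (A + A)/2 = (2*A)/2 = A)
n(T) = 1 (n(T) = T/T = 1)
K(t) = 1 + t² (K(t) = t*t + 1 = t² + 1 = 1 + t²)
K(2)/9600 = (1 + 2²)/9600 = (1 + 4)*(1/9600) = 5*(1/9600) = 1/1920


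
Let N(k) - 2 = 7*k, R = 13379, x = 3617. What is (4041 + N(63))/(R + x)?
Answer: 1121/4249 ≈ 0.26383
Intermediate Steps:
N(k) = 2 + 7*k
(4041 + N(63))/(R + x) = (4041 + (2 + 7*63))/(13379 + 3617) = (4041 + (2 + 441))/16996 = (4041 + 443)*(1/16996) = 4484*(1/16996) = 1121/4249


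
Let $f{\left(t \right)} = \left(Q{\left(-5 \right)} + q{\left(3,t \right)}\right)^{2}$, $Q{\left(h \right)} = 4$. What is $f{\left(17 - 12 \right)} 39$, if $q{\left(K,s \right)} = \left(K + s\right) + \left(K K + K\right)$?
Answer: $22464$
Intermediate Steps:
$q{\left(K,s \right)} = s + K^{2} + 2 K$ ($q{\left(K,s \right)} = \left(K + s\right) + \left(K^{2} + K\right) = \left(K + s\right) + \left(K + K^{2}\right) = s + K^{2} + 2 K$)
$f{\left(t \right)} = \left(19 + t\right)^{2}$ ($f{\left(t \right)} = \left(4 + \left(t + 3^{2} + 2 \cdot 3\right)\right)^{2} = \left(4 + \left(t + 9 + 6\right)\right)^{2} = \left(4 + \left(15 + t\right)\right)^{2} = \left(19 + t\right)^{2}$)
$f{\left(17 - 12 \right)} 39 = \left(19 + \left(17 - 12\right)\right)^{2} \cdot 39 = \left(19 + 5\right)^{2} \cdot 39 = 24^{2} \cdot 39 = 576 \cdot 39 = 22464$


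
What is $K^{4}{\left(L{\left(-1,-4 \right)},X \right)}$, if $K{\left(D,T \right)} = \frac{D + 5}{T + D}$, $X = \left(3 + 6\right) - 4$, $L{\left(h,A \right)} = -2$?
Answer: $1$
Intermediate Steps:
$X = 5$ ($X = 9 - 4 = 5$)
$K{\left(D,T \right)} = \frac{5 + D}{D + T}$
$K^{4}{\left(L{\left(-1,-4 \right)},X \right)} = \left(\frac{5 - 2}{-2 + 5}\right)^{4} = \left(\frac{1}{3} \cdot 3\right)^{4} = 1^{4} = 1$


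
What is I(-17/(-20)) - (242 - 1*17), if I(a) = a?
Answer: -4483/20 ≈ -224.15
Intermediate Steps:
I(-17/(-20)) - (242 - 1*17) = -17/(-20) - (242 - 1*17) = -17*(-1/20) - (242 - 17) = 17/20 - 1*225 = 17/20 - 225 = -4483/20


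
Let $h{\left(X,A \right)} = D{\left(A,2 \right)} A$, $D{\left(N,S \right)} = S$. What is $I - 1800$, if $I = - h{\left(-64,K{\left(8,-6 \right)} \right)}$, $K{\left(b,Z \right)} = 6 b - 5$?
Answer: $-1886$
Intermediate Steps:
$K{\left(b,Z \right)} = -5 + 6 b$
$h{\left(X,A \right)} = 2 A$
$I = -86$ ($I = - 2 \left(-5 + 6 \cdot 8\right) = - 2 \left(-5 + 48\right) = - 2 \cdot 43 = \left(-1\right) 86 = -86$)
$I - 1800 = -86 - 1800 = -1886$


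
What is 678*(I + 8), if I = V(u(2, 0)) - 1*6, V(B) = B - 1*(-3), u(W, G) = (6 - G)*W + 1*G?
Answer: 11526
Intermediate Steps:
u(W, G) = G + W*(6 - G) (u(W, G) = W*(6 - G) + G = G + W*(6 - G))
V(B) = 3 + B (V(B) = B + 3 = 3 + B)
I = 9 (I = (3 + (0 + 6*2 - 1*0*2)) - 1*6 = (3 + (0 + 12 + 0)) - 6 = (3 + 12) - 6 = 15 - 6 = 9)
678*(I + 8) = 678*(9 + 8) = 678*17 = 11526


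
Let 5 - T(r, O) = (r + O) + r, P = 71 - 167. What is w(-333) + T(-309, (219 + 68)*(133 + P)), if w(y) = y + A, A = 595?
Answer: -9734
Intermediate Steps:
P = -96
T(r, O) = 5 - O - 2*r (T(r, O) = 5 - ((r + O) + r) = 5 - ((O + r) + r) = 5 - (O + 2*r) = 5 + (-O - 2*r) = 5 - O - 2*r)
w(y) = 595 + y (w(y) = y + 595 = 595 + y)
w(-333) + T(-309, (219 + 68)*(133 + P)) = (595 - 333) + (5 - (219 + 68)*(133 - 96) - 2*(-309)) = 262 + (5 - 287*37 + 618) = 262 + (5 - 1*10619 + 618) = 262 + (5 - 10619 + 618) = 262 - 9996 = -9734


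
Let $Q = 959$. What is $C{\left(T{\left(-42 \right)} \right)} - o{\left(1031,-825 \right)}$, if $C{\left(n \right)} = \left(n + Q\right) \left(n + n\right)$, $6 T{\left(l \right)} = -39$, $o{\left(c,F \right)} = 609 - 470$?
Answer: $- \frac{25043}{2} \approx -12522.0$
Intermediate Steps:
$o{\left(c,F \right)} = 139$ ($o{\left(c,F \right)} = 609 - 470 = 139$)
$T{\left(l \right)} = - \frac{13}{2}$ ($T{\left(l \right)} = \frac{1}{6} \left(-39\right) = - \frac{13}{2}$)
$C{\left(n \right)} = 2 n \left(959 + n\right)$ ($C{\left(n \right)} = \left(n + 959\right) \left(n + n\right) = \left(959 + n\right) 2 n = 2 n \left(959 + n\right)$)
$C{\left(T{\left(-42 \right)} \right)} - o{\left(1031,-825 \right)} = 2 \left(- \frac{13}{2}\right) \left(959 - \frac{13}{2}\right) - 139 = 2 \left(- \frac{13}{2}\right) \frac{1905}{2} - 139 = - \frac{24765}{2} - 139 = - \frac{25043}{2}$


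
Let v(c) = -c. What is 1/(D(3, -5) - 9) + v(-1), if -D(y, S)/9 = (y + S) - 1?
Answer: 19/18 ≈ 1.0556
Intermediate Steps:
D(y, S) = 9 - 9*S - 9*y (D(y, S) = -9*((y + S) - 1) = -9*((S + y) - 1) = -9*(-1 + S + y) = 9 - 9*S - 9*y)
1/(D(3, -5) - 9) + v(-1) = 1/((9 - 9*(-5) - 9*3) - 9) - 1*(-1) = 1/((9 + 45 - 27) - 9) + 1 = 1/(27 - 9) + 1 = 1/18 + 1 = 19/18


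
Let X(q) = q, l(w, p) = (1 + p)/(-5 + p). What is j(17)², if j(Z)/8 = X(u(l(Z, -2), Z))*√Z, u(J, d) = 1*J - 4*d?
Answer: 245480000/49 ≈ 5.0098e+6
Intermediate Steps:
l(w, p) = (1 + p)/(-5 + p)
u(J, d) = J - 4*d
j(Z) = 8*√Z*(⅐ - 4*Z) (j(Z) = 8*(((1 - 2)/(-5 - 2) - 4*Z)*√Z) = 8*((-1/(-7) - 4*Z)*√Z) = 8*((-⅐*(-1) - 4*Z)*√Z) = 8*((⅐ - 4*Z)*√Z) = 8*(√Z*(⅐ - 4*Z)) = 8*√Z*(⅐ - 4*Z))
j(17)² = (√17*(8/7 - 32*17))² = (√17*(8/7 - 544))² = (√17*(-3800/7))² = (-3800*√17/7)² = 245480000/49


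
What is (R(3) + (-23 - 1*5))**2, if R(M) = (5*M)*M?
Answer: 289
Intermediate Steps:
R(M) = 5*M**2
(R(3) + (-23 - 1*5))**2 = (5*3**2 + (-23 - 1*5))**2 = (5*9 + (-23 - 5))**2 = (45 - 28)**2 = 17**2 = 289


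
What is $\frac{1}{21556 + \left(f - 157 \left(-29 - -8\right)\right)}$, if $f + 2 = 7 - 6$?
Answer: $\frac{1}{24852} \approx 4.0238 \cdot 10^{-5}$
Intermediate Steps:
$f = -1$ ($f = -2 + \left(7 - 6\right) = -2 + 1 = -1$)
$\frac{1}{21556 + \left(f - 157 \left(-29 - -8\right)\right)} = \frac{1}{21556 - \left(1 + 157 \left(-29 - -8\right)\right)} = \frac{1}{21556 - \left(1 + 157 \left(-29 + 8\right)\right)} = \frac{1}{21556 - -3296} = \frac{1}{21556 + \left(-1 + 3297\right)} = \frac{1}{21556 + 3296} = \frac{1}{24852}$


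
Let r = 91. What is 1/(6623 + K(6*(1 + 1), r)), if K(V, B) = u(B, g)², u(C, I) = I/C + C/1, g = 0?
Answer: 1/14904 ≈ 6.7096e-5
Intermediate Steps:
u(C, I) = C + I/C (u(C, I) = I/C + C*1 = I/C + C = C + I/C)
K(V, B) = B² (K(V, B) = (B + 0/B)² = (B + 0)² = B²)
1/(6623 + K(6*(1 + 1), r)) = 1/(6623 + 91²) = 1/(6623 + 8281) = 1/14904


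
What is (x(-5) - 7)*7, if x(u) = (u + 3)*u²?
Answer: -399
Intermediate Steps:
x(u) = u²*(3 + u) (x(u) = (3 + u)*u² = u²*(3 + u))
(x(-5) - 7)*7 = ((-5)²*(3 - 5) - 7)*7 = (25*(-2) - 7)*7 = (-50 - 7)*7 = -57*7 = -399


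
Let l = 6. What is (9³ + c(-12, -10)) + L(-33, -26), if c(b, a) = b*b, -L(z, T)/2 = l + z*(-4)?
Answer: 597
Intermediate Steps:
L(z, T) = -12 + 8*z (L(z, T) = -2*(6 + z*(-4)) = -2*(6 - 4*z) = -12 + 8*z)
c(b, a) = b²
(9³ + c(-12, -10)) + L(-33, -26) = (9³ + (-12)²) + (-12 + 8*(-33)) = (729 + 144) + (-12 - 264) = 873 - 276 = 597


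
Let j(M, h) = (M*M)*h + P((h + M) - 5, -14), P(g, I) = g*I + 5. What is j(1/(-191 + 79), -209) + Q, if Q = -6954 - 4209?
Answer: -102382769/12544 ≈ -8161.9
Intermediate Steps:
P(g, I) = 5 + I*g (P(g, I) = I*g + 5 = 5 + I*g)
Q = -11163
j(M, h) = 75 - 14*M - 14*h + h*M² (j(M, h) = (M*M)*h + (5 - 14*((h + M) - 5)) = M²*h + (5 - 14*((M + h) - 5)) = h*M² + (5 - 14*(-5 + M + h)) = h*M² + (5 + (70 - 14*M - 14*h)) = h*M² + (75 - 14*M - 14*h) = 75 - 14*M - 14*h + h*M²)
j(1/(-191 + 79), -209) + Q = (75 - 14/(-191 + 79) - 14*(-209) - 209/(-191 + 79)²) - 11163 = (75 - 14/(-112) + 2926 - 209*(1/(-112))²) - 11163 = (75 - 14*(-1/112) + 2926 - 209*(-1/112)²) - 11163 = (75 + ⅛ + 2926 - 209*1/12544) - 11163 = (75 + ⅛ + 2926 - 209/12544) - 11163 = 37645903/12544 - 11163 = -102382769/12544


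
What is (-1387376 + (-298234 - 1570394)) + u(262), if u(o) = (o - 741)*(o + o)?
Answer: -3507000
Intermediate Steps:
u(o) = 2*o*(-741 + o) (u(o) = (-741 + o)*(2*o) = 2*o*(-741 + o))
(-1387376 + (-298234 - 1570394)) + u(262) = (-1387376 + (-298234 - 1570394)) + 2*262*(-741 + 262) = (-1387376 - 1868628) + 2*262*(-479) = -3256004 - 250996 = -3507000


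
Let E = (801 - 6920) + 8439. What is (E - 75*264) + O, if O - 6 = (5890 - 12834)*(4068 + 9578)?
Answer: -94775298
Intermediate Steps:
O = -94757818 (O = 6 + (5890 - 12834)*(4068 + 9578) = 6 - 6944*13646 = 6 - 94757824 = -94757818)
E = 2320 (E = -6119 + 8439 = 2320)
(E - 75*264) + O = (2320 - 75*264) - 94757818 = (2320 - 19800) - 94757818 = -17480 - 94757818 = -94775298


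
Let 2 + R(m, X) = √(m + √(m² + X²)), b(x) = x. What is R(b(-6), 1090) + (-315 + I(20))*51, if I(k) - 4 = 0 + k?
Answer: -14843 + √(-6 + 2*√297034) ≈ -14810.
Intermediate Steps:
I(k) = 4 + k (I(k) = 4 + (0 + k) = 4 + k)
R(m, X) = -2 + √(m + √(X² + m²)) (R(m, X) = -2 + √(m + √(m² + X²)) = -2 + √(m + √(X² + m²)))
R(b(-6), 1090) + (-315 + I(20))*51 = (-2 + √(-6 + √(1090² + (-6)²))) + (-315 + (4 + 20))*51 = (-2 + √(-6 + √(1188100 + 36))) + (-315 + 24)*51 = (-2 + √(-6 + √1188136)) - 291*51 = (-2 + √(-6 + 2*√297034)) - 14841 = -14843 + √(-6 + 2*√297034)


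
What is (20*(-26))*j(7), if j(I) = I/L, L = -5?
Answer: 728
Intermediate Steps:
j(I) = -I/5 (j(I) = I/(-5) = I*(-⅕) = -I/5)
(20*(-26))*j(7) = (20*(-26))*(-⅕*7) = -520*(-7/5) = 728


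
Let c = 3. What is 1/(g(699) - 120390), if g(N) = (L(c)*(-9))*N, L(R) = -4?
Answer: -1/95226 ≈ -1.0501e-5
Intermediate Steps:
g(N) = 36*N (g(N) = (-4*(-9))*N = 36*N)
1/(g(699) - 120390) = 1/(36*699 - 120390) = 1/(25164 - 120390) = 1/(-95226) = -1/95226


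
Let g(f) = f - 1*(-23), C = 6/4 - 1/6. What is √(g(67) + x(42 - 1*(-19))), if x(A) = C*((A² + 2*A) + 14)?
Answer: √47094/3 ≈ 72.337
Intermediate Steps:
C = 4/3 (C = 6*(¼) - 1*⅙ = 3/2 - ⅙ = 4/3 ≈ 1.3333)
g(f) = 23 + f (g(f) = f + 23 = 23 + f)
x(A) = 56/3 + 4*A²/3 + 8*A/3 (x(A) = 4*((A² + 2*A) + 14)/3 = 4*(14 + A² + 2*A)/3 = 56/3 + 4*A²/3 + 8*A/3)
√(g(67) + x(42 - 1*(-19))) = √((23 + 67) + (56/3 + 4*(42 - 1*(-19))²/3 + 8*(42 - 1*(-19))/3)) = √(90 + (56/3 + 4*(42 + 19)²/3 + 8*(42 + 19)/3)) = √(90 + (56/3 + (4/3)*61² + (8/3)*61)) = √(90 + (56/3 + (4/3)*3721 + 488/3)) = √(90 + (56/3 + 14884/3 + 488/3)) = √(90 + 15428/3) = √(15698/3) = √47094/3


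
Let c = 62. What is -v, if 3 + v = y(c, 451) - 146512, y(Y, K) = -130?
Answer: 146645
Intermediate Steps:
v = -146645 (v = -3 + (-130 - 146512) = -3 - 146642 = -146645)
-v = -1*(-146645) = 146645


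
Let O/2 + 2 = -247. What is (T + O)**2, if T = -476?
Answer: 948676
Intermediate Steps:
O = -498 (O = -4 + 2*(-247) = -4 - 494 = -498)
(T + O)**2 = (-476 - 498)**2 = (-974)**2 = 948676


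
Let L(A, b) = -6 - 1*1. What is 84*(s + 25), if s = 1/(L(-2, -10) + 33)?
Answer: 27342/13 ≈ 2103.2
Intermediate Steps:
L(A, b) = -7 (L(A, b) = -6 - 1 = -7)
s = 1/26 (s = 1/(-7 + 33) = 1/26 ≈ 0.038462)
84*(s + 25) = 84*(1/26 + 25) = 84*(651/26) = 27342/13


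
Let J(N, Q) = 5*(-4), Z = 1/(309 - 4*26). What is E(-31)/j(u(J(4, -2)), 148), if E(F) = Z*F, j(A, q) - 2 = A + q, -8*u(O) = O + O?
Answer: -1/1025 ≈ -0.00097561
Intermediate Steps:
Z = 1/205 (Z = 1/(309 - 104) = 1/205 ≈ 0.0048781)
J(N, Q) = -20
u(O) = -O/4 (u(O) = -(O + O)/8 = -O/4)
j(A, q) = 2 + A + q (j(A, q) = 2 + (A + q) = 2 + A + q)
E(F) = F/205
E(-31)/j(u(J(4, -2)), 148) = ((1/205)*(-31))/(2 - 1/4*(-20) + 148) = -31/(205*(2 + 5 + 148)) = -31/205/155 = -31/205*1/155 = -1/1025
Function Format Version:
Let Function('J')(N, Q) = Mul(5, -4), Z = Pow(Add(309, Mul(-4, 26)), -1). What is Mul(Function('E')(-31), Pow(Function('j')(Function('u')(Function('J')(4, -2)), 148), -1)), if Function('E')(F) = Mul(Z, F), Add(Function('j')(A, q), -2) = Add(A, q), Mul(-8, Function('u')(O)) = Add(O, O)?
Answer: Rational(-1, 1025) ≈ -0.00097561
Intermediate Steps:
Z = Rational(1, 205) (Z = Pow(Add(309, -104), -1) = Pow(205, -1) = Rational(1, 205) ≈ 0.0048781)
Function('J')(N, Q) = -20
Function('u')(O) = Mul(Rational(-1, 4), O) (Function('u')(O) = Mul(Rational(-1, 8), Add(O, O)) = Mul(Rational(-1, 8), Mul(2, O)) = Mul(Rational(-1, 4), O))
Function('j')(A, q) = Add(2, A, q) (Function('j')(A, q) = Add(2, Add(A, q)) = Add(2, A, q))
Function('E')(F) = Mul(Rational(1, 205), F)
Mul(Function('E')(-31), Pow(Function('j')(Function('u')(Function('J')(4, -2)), 148), -1)) = Mul(Mul(Rational(1, 205), -31), Pow(Add(2, Mul(Rational(-1, 4), -20), 148), -1)) = Mul(Rational(-31, 205), Pow(Add(2, 5, 148), -1)) = Mul(Rational(-31, 205), Pow(155, -1)) = Mul(Rational(-31, 205), Rational(1, 155)) = Rational(-1, 1025)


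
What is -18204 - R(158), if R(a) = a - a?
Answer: -18204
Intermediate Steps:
R(a) = 0
-18204 - R(158) = -18204 - 1*0 = -18204 + 0 = -18204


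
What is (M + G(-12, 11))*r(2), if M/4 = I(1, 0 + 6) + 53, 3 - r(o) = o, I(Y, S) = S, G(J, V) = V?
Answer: 247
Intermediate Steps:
r(o) = 3 - o
M = 236 (M = 4*((0 + 6) + 53) = 4*(6 + 53) = 4*59 = 236)
(M + G(-12, 11))*r(2) = (236 + 11)*(3 - 1*2) = 247*(3 - 2) = 247*1 = 247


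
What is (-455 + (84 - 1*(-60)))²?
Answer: 96721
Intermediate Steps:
(-455 + (84 - 1*(-60)))² = (-455 + (84 + 60))² = (-455 + 144)² = (-311)² = 96721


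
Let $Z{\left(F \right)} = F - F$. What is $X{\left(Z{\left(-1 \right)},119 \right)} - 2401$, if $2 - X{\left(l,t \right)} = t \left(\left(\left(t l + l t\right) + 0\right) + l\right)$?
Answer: $-2399$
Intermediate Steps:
$Z{\left(F \right)} = 0$
$X{\left(l,t \right)} = 2 - t \left(l + 2 l t\right)$ ($X{\left(l,t \right)} = 2 - t \left(\left(\left(t l + l t\right) + 0\right) + l\right) = 2 - t \left(\left(\left(l t + l t\right) + 0\right) + l\right) = 2 - t \left(\left(2 l t + 0\right) + l\right) = 2 - t \left(2 l t + l\right) = 2 - t \left(l + 2 l t\right)$)
$X{\left(Z{\left(-1 \right)},119 \right)} - 2401 = \left(2 - 0 \cdot 119 - 0 \cdot 119^{2}\right) - 2401 = \left(2 + 0 - 0 \cdot 14161\right) - 2401 = \left(2 + 0 + 0\right) - 2401 = 2 - 2401 = -2399$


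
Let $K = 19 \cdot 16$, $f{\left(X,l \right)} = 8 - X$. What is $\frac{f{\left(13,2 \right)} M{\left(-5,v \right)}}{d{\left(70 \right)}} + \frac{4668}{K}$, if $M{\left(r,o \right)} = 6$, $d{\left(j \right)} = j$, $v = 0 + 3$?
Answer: $\frac{7941}{532} \approx 14.927$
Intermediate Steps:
$v = 3$
$K = 304$
$\frac{f{\left(13,2 \right)} M{\left(-5,v \right)}}{d{\left(70 \right)}} + \frac{4668}{K} = \frac{\left(8 - 13\right) 6}{70} + \frac{4668}{304} = \left(8 - 13\right) 6 \cdot \frac{1}{70} + 4668 \cdot \frac{1}{304} = \left(-5\right) 6 \cdot \frac{1}{70} + \frac{1167}{76} = \left(-30\right) \frac{1}{70} + \frac{1167}{76} = - \frac{3}{7} + \frac{1167}{76} = \frac{7941}{532}$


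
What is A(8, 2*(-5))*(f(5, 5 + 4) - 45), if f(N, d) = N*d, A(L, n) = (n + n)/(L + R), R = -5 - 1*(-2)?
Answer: 0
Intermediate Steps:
R = -3 (R = -5 + 2 = -3)
A(L, n) = 2*n/(-3 + L) (A(L, n) = (n + n)/(L - 3) = (2*n)/(-3 + L) = 2*n/(-3 + L))
A(8, 2*(-5))*(f(5, 5 + 4) - 45) = (2*(2*(-5))/(-3 + 8))*(5*(5 + 4) - 45) = (2*(-10)/5)*(5*9 - 45) = (2*(-10)*(1/5))*(45 - 45) = -4*0 = 0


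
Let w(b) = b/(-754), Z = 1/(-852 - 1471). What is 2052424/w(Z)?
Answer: 3594906837808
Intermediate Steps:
Z = -1/2323 (Z = 1/(-2323) = -1/2323 ≈ -0.00043048)
w(b) = -b/754 (w(b) = b*(-1/754) = -b/754)
2052424/w(Z) = 2052424/((-1/754*(-1/2323))) = 2052424/(1/1751542) = 2052424*1751542 = 3594906837808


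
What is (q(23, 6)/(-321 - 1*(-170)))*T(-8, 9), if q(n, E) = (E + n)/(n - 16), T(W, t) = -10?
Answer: 290/1057 ≈ 0.27436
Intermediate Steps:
q(n, E) = (E + n)/(-16 + n)
(q(23, 6)/(-321 - 1*(-170)))*T(-8, 9) = (((6 + 23)/(-16 + 23))/(-321 - 1*(-170)))*(-10) = ((29/7)/(-321 + 170))*(-10) = (((⅐)*29)/(-151))*(-10) = ((29/7)*(-1/151))*(-10) = -29/1057*(-10) = 290/1057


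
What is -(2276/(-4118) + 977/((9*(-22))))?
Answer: 2236967/407682 ≈ 5.4870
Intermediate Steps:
-(2276/(-4118) + 977/((9*(-22)))) = -(2276*(-1/4118) + 977/(-198)) = -(-1138/2059 + 977*(-1/198)) = -(-1138/2059 - 977/198) = -1*(-2236967/407682) = 2236967/407682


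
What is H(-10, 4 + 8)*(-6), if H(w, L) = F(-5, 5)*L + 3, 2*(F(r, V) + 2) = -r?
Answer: -54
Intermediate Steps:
F(r, V) = -2 - r/2 (F(r, V) = -2 + (-r)/2 = -2 - r/2)
H(w, L) = 3 + L/2 (H(w, L) = (-2 - 1/2*(-5))*L + 3 = (-2 + 5/2)*L + 3 = L/2 + 3 = 3 + L/2)
H(-10, 4 + 8)*(-6) = (3 + (4 + 8)/2)*(-6) = (3 + (1/2)*12)*(-6) = (3 + 6)*(-6) = 9*(-6) = -54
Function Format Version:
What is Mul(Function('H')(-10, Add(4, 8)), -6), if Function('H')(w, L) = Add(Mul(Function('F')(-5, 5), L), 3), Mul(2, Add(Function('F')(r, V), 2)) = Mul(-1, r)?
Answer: -54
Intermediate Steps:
Function('F')(r, V) = Add(-2, Mul(Rational(-1, 2), r)) (Function('F')(r, V) = Add(-2, Mul(Rational(1, 2), Mul(-1, r))) = Add(-2, Mul(Rational(-1, 2), r)))
Function('H')(w, L) = Add(3, Mul(Rational(1, 2), L)) (Function('H')(w, L) = Add(Mul(Add(-2, Mul(Rational(-1, 2), -5)), L), 3) = Add(Mul(Add(-2, Rational(5, 2)), L), 3) = Add(Mul(Rational(1, 2), L), 3) = Add(3, Mul(Rational(1, 2), L)))
Mul(Function('H')(-10, Add(4, 8)), -6) = Mul(Add(3, Mul(Rational(1, 2), Add(4, 8))), -6) = Mul(Add(3, Mul(Rational(1, 2), 12)), -6) = Mul(Add(3, 6), -6) = Mul(9, -6) = -54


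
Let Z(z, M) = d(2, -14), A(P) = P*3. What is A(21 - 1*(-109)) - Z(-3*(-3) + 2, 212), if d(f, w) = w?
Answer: 404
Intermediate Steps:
A(P) = 3*P
Z(z, M) = -14
A(21 - 1*(-109)) - Z(-3*(-3) + 2, 212) = 3*(21 - 1*(-109)) - 1*(-14) = 3*(21 + 109) + 14 = 3*130 + 14 = 390 + 14 = 404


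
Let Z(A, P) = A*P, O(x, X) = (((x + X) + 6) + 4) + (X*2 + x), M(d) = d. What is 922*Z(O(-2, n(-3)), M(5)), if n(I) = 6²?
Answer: 525540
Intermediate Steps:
n(I) = 36
O(x, X) = 10 + 2*x + 3*X (O(x, X) = (((X + x) + 6) + 4) + (2*X + x) = ((6 + X + x) + 4) + (x + 2*X) = (10 + X + x) + (x + 2*X) = 10 + 2*x + 3*X)
922*Z(O(-2, n(-3)), M(5)) = 922*((10 + 2*(-2) + 3*36)*5) = 922*((10 - 4 + 108)*5) = 922*(114*5) = 922*570 = 525540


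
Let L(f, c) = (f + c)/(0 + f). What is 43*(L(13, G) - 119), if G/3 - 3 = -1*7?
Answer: -66478/13 ≈ -5113.7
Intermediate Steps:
G = -12 (G = 9 + 3*(-1*7) = 9 + 3*(-7) = 9 - 21 = -12)
L(f, c) = (c + f)/f
43*(L(13, G) - 119) = 43*((-12 + 13)/13 - 119) = 43*((1/13)*1 - 119) = 43*(1/13 - 119) = 43*(-1546/13) = -66478/13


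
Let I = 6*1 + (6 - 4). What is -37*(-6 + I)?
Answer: -74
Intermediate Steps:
I = 8 (I = 6 + 2 = 8)
-37*(-6 + I) = -37*(-6 + 8) = -37*2 = -74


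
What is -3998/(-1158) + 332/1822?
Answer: 1917203/527469 ≈ 3.6347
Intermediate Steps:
-3998/(-1158) + 332/1822 = -3998*(-1/1158) + 332*(1/1822) = 1999/579 + 166/911 = 1917203/527469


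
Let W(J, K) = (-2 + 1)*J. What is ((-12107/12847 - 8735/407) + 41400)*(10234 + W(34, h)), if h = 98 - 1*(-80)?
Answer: 2206792791961200/5228729 ≈ 4.2205e+8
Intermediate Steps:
h = 178 (h = 98 + 80 = 178)
W(J, K) = -J
((-12107/12847 - 8735/407) + 41400)*(10234 + W(34, h)) = ((-12107/12847 - 8735/407) + 41400)*(10234 - 1*34) = ((-12107*1/12847 - 8735*1/407) + 41400)*(10234 - 34) = ((-12107/12847 - 8735/407) + 41400)*10200 = (-117146094/5228729 + 41400)*10200 = (216352234506/5228729)*10200 = 2206792791961200/5228729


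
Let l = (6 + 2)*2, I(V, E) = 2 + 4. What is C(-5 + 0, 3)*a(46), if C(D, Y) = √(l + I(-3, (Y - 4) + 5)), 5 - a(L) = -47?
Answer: 52*√22 ≈ 243.90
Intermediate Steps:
a(L) = 52 (a(L) = 5 - 1*(-47) = 5 + 47 = 52)
I(V, E) = 6
l = 16 (l = 8*2 = 16)
C(D, Y) = √22 (C(D, Y) = √(16 + 6) = √22)
C(-5 + 0, 3)*a(46) = √22*52 = 52*√22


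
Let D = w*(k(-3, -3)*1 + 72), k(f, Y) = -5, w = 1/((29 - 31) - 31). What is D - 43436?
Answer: -1433455/33 ≈ -43438.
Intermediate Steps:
w = -1/33 (w = 1/(-2 - 31) = 1/(-33) = -1/33 ≈ -0.030303)
D = -67/33 (D = -(-5*1 + 72)/33 = -(-5 + 72)/33 = -1/33*67 = -67/33 ≈ -2.0303)
D - 43436 = -67/33 - 43436 = -1433455/33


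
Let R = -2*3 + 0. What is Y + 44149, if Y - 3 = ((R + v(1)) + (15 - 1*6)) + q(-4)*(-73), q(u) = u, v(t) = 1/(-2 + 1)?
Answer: 44446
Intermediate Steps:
v(t) = -1 (v(t) = 1/(-1) = -1)
R = -6 (R = -6 + 0 = -6)
Y = 297 (Y = 3 + (((-6 - 1) + (15 - 1*6)) - 4*(-73)) = 3 + ((-7 + (15 - 6)) + 292) = 3 + ((-7 + 9) + 292) = 3 + (2 + 292) = 3 + 294 = 297)
Y + 44149 = 297 + 44149 = 44446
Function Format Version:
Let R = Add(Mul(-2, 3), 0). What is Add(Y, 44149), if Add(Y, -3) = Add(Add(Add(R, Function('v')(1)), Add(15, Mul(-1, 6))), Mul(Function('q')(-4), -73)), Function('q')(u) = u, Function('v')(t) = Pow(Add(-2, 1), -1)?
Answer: 44446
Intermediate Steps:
Function('v')(t) = -1 (Function('v')(t) = Pow(-1, -1) = -1)
R = -6 (R = Add(-6, 0) = -6)
Y = 297 (Y = Add(3, Add(Add(Add(-6, -1), Add(15, Mul(-1, 6))), Mul(-4, -73))) = Add(3, Add(Add(-7, Add(15, -6)), 292)) = Add(3, Add(Add(-7, 9), 292)) = Add(3, Add(2, 292)) = Add(3, 294) = 297)
Add(Y, 44149) = Add(297, 44149) = 44446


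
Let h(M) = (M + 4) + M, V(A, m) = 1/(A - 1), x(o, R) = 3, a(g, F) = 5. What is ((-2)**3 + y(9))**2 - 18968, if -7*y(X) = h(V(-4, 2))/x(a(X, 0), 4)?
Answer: -23154004/1225 ≈ -18901.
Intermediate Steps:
V(A, m) = 1/(-1 + A)
h(M) = 4 + 2*M (h(M) = (4 + M) + M = 4 + 2*M)
y(X) = -6/35 (y(X) = -(4 + 2/(-1 - 4))/(7*3) = -(4 + 2/(-5))/(7*3) = -(4 + 2*(-1/5))/(7*3) = -(4 - 2/5)/(7*3) = -18/(35*3) = -1/7*6/5 = -6/35)
((-2)**3 + y(9))**2 - 18968 = ((-2)**3 - 6/35)**2 - 18968 = (-8 - 6/35)**2 - 18968 = (-286/35)**2 - 18968 = 81796/1225 - 18968 = -23154004/1225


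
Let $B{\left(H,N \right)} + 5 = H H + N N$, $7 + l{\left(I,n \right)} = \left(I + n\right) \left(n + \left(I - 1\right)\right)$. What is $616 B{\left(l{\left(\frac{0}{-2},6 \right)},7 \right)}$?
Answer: $352968$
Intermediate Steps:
$l{\left(I,n \right)} = -7 + \left(I + n\right) \left(-1 + I + n\right)$ ($l{\left(I,n \right)} = -7 + \left(I + n\right) \left(n + \left(I - 1\right)\right) = -7 + \left(I + n\right) \left(n + \left(-1 + I\right)\right) = -7 + \left(I + n\right) \left(-1 + I + n\right)$)
$B{\left(H,N \right)} = -5 + H^{2} + N^{2}$ ($B{\left(H,N \right)} = -5 + \left(H H + N N\right) = -5 + \left(H^{2} + N^{2}\right) = -5 + H^{2} + N^{2}$)
$616 B{\left(l{\left(\frac{0}{-2},6 \right)},7 \right)} = 616 \left(-5 + \left(-7 + \left(\frac{0}{-2}\right)^{2} + 6^{2} - \frac{0}{-2} - 6 + 2 \frac{0}{-2} \cdot 6\right)^{2} + 7^{2}\right) = 616 \left(-5 + \left(-7 + \left(0 \left(- \frac{1}{2}\right)\right)^{2} + 36 - 0 \left(- \frac{1}{2}\right) - 6 + 2 \cdot 0 \left(- \frac{1}{2}\right) 6\right)^{2} + 49\right) = 616 \left(-5 + \left(-7 + 0^{2} + 36 - 0 - 6 + 2 \cdot 0 \cdot 6\right)^{2} + 49\right) = 616 \left(-5 + \left(-7 + 0 + 36 + 0 - 6 + 0\right)^{2} + 49\right) = 616 \left(-5 + 23^{2} + 49\right) = 616 \left(-5 + 529 + 49\right) = 616 \cdot 573 = 352968$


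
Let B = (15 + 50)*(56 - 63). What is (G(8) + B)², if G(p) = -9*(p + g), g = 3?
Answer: 306916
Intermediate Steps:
G(p) = -27 - 9*p (G(p) = -9*(p + 3) = -9*(3 + p) = -27 - 9*p)
B = -455 (B = 65*(-7) = -455)
(G(8) + B)² = ((-27 - 9*8) - 455)² = ((-27 - 72) - 455)² = (-99 - 455)² = (-554)² = 306916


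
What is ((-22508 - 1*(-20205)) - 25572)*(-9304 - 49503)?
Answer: 1639245125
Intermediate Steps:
((-22508 - 1*(-20205)) - 25572)*(-9304 - 49503) = ((-22508 + 20205) - 25572)*(-58807) = (-2303 - 25572)*(-58807) = -27875*(-58807) = 1639245125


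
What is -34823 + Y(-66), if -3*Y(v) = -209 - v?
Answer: -104326/3 ≈ -34775.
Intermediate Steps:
Y(v) = 209/3 + v/3 (Y(v) = -(-209 - v)/3 = 209/3 + v/3)
-34823 + Y(-66) = -34823 + (209/3 + (⅓)*(-66)) = -34823 + (209/3 - 22) = -34823 + 143/3 = -104326/3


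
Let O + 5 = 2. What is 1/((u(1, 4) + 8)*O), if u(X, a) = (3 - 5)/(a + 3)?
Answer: -7/162 ≈ -0.043210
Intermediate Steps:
O = -3 (O = -5 + 2 = -3)
u(X, a) = -2/(3 + a)
1/((u(1, 4) + 8)*O) = 1/((-2/(3 + 4) + 8)*(-3)) = 1/((-2/7 + 8)*(-3)) = 1/((54/7)*(-3)) = 1/(-162/7) = -7/162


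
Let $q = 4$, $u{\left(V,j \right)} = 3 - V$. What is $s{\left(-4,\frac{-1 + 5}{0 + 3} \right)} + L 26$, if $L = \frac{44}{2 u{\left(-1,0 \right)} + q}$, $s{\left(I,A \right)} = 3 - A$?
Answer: $97$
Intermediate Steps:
$L = \frac{11}{3}$ ($L = \frac{44}{2 \left(3 - -1\right) + 4} = \frac{44}{2 \left(3 + 1\right) + 4} = \frac{44}{2 \cdot 4 + 4} = \frac{44}{8 + 4} = \frac{44}{12} = 44 \cdot \frac{1}{12} = \frac{11}{3} \approx 3.6667$)
$s{\left(-4,\frac{-1 + 5}{0 + 3} \right)} + L 26 = \left(3 - \frac{-1 + 5}{0 + 3}\right) + \frac{11}{3} \cdot 26 = \left(3 - \frac{4}{3}\right) + \frac{286}{3} = \frac{5}{3} + \frac{286}{3} = 97$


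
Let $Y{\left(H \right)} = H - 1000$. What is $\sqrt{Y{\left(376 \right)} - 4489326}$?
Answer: $5 i \sqrt{179598} \approx 2118.9 i$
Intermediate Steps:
$Y{\left(H \right)} = -1000 + H$ ($Y{\left(H \right)} = H - 1000 = -1000 + H$)
$\sqrt{Y{\left(376 \right)} - 4489326} = \sqrt{\left(-1000 + 376\right) - 4489326} = \sqrt{-624 - 4489326} = \sqrt{-4489950} = 5 i \sqrt{179598}$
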